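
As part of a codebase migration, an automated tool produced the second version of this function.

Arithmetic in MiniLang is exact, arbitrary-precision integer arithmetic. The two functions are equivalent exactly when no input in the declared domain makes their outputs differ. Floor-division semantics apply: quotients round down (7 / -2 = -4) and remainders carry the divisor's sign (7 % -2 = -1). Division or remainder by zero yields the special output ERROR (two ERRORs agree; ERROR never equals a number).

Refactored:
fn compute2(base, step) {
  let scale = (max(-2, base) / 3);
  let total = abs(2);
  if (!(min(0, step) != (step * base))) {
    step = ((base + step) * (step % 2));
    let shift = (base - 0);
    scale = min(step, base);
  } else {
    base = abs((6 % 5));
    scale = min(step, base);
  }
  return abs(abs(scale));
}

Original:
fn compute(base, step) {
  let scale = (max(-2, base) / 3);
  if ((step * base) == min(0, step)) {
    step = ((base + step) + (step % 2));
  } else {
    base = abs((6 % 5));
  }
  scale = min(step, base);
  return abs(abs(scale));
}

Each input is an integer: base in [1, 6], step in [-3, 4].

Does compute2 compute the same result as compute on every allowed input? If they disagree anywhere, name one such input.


At base=1, step=-3: compute gives 1, compute2 gives 2.
verdict: not equivalent; witness: base=1, step=-3


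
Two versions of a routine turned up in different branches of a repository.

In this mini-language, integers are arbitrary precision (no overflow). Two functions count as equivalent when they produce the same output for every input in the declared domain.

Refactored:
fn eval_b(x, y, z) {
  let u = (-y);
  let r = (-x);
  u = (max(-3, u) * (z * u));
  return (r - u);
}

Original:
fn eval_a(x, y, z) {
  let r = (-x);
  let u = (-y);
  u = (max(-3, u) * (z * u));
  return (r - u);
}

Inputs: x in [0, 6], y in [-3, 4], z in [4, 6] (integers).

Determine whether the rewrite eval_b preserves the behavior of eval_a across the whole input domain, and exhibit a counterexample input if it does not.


Equivalent — the differences include same computation, different form, yet no declared input distinguishes the two.
As a probe, take x=2, y=2, z=5: eval_a runs r becomes -2; next u becomes -2; next u becomes 20; next final value -22; eval_b runs u becomes -2; next r becomes -2; next u becomes 20; next final value -22; both end at -22.
An exhaustive pass over the 168 declared inputs shows identical outputs.
verdict: equivalent


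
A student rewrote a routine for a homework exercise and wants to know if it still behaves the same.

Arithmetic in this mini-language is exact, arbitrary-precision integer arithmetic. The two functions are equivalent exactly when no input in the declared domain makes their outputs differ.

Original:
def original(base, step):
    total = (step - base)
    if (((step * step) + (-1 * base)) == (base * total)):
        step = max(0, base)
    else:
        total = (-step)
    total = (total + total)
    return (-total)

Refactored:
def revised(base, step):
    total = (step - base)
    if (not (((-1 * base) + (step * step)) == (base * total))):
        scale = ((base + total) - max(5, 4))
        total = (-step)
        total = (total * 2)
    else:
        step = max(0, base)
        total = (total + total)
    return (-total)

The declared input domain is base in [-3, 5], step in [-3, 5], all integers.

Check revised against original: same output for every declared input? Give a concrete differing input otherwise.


This is a faithful refactor — local variable names differ, plus min/max/abs usage differs, plus boolean connective usage differs, plus constant usage differs, plus statement counts differ, plus arithmetic usage differs, but the computed results match everywhere.
Tracing base=-3, step=1: original: total := 4 | (((step * step) + (-1 * base)) == (base * total)): false | total := -1 | total := -2 | result 2 | revised: total := 4 | (not (((-1 * base) + (step * step)) == (base * total))): true | scale := -4 | total := -1 | total := -2 | result 2 — matching result 2.
Every one of the 81 inputs gives matching results.
verdict: equivalent


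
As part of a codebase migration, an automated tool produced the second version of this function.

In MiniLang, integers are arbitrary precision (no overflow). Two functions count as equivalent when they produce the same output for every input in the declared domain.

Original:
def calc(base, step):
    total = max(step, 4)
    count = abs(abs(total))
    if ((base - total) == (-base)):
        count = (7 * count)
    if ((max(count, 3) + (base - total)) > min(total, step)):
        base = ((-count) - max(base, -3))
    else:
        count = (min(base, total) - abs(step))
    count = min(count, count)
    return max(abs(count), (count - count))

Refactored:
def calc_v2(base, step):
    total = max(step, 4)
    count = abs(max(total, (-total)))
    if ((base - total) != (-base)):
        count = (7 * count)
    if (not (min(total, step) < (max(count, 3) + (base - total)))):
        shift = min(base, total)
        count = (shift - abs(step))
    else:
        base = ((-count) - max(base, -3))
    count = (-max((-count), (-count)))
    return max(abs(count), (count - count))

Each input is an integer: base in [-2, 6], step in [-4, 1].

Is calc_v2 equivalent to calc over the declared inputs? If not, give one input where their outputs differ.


At base=-2, step=-4: calc gives 4, calc_v2 gives 28.
verdict: not equivalent; witness: base=-2, step=-4


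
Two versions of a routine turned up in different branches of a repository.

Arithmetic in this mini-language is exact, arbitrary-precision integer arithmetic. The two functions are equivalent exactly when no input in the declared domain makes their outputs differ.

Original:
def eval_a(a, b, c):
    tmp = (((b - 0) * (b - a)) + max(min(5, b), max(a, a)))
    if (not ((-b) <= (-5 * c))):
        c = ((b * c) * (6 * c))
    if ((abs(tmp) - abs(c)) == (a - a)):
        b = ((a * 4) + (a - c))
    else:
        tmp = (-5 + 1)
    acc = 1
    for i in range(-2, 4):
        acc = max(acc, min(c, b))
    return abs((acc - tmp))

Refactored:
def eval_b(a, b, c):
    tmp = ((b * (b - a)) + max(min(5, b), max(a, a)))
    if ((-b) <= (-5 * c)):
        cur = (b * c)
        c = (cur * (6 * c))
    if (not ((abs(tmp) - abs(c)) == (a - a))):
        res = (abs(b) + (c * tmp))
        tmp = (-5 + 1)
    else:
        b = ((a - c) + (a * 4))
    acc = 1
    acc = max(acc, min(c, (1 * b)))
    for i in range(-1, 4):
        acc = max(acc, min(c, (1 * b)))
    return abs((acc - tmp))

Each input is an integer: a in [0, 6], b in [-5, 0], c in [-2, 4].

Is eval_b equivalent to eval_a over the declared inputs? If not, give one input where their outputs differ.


Evaluate both at a=0, b=-2, c=4.
eval_a: tmp = 4; (not ((-b) <= (-5 * c))) -> true; c = -192; ((abs(tmp) - abs(c)) == (a - a)) -> false; tmp = -4; acc = 1; [i=-2]; acc = 1; [i=-1]; acc = 1; [i=0]; acc = 1; [i=1]; acc = 1; [i=2]; acc = 1; [i=3]; acc = 1; return 5
eval_b: tmp = 4; ((-b) <= (-5 * c)) -> false; (not ((abs(tmp) - abs(c)) == (a - a))) -> false; b = -4; acc = 1; acc = 1; [i=-1]; acc = 1; [i=0]; acc = 1; [i=1]; acc = 1; [i=2]; acc = 1; [i=3]; acc = 1; return 3
5 and 3 differ, so these are not the same function on this domain.
verdict: not equivalent; witness: a=0, b=-2, c=4


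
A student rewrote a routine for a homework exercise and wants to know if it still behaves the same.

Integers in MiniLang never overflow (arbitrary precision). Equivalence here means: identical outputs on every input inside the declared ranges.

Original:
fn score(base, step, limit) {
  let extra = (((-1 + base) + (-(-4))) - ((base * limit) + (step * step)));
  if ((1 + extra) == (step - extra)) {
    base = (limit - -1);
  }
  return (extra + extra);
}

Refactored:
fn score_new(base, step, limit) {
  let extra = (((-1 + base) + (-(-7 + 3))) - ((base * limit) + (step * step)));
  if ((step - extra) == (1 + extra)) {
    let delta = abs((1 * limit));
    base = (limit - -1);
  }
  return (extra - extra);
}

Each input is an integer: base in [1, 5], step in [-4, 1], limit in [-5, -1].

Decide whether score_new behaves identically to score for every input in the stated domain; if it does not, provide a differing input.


Consider the input base=1, step=-4, limit=-5.
score: extra := -7 | ((1 + extra) == (step - extra)): false | result -14
score_new: extra := -7 | ((step - extra) == (1 + extra)): false | result 0
-14 vs 0 — the two versions disagree here.
verdict: not equivalent; witness: base=1, step=-4, limit=-5


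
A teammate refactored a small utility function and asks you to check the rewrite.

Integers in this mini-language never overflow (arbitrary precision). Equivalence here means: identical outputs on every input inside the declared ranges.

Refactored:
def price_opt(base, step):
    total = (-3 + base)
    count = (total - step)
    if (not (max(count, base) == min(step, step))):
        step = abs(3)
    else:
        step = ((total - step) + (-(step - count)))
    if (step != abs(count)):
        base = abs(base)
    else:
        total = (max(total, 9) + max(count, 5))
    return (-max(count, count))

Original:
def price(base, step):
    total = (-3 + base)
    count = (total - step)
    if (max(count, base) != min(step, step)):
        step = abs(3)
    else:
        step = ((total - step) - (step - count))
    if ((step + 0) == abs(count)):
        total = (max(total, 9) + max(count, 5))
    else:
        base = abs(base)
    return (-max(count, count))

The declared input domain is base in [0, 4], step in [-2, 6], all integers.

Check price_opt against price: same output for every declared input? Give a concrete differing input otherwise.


Reading the diff, among the changes: arithmetic usage differs, and constant usage differs, and boolean connective usage differs.
As a probe, take base=3, step=-2: price runs total becomes 0; next count becomes 2; next (max(count, base) != min(step, step)) evaluates to true; next step becomes 3; next ((step + 0) == abs(count)) evaluates to false; next base becomes 3; next final value -2; price_opt runs total becomes 0; next count becomes 2; next (not (max(count, base) == min(step, step))) evaluates to true; next step becomes 3; next (step != abs(count)) evaluates to true; next base becomes 3; next final value -2; both end at -2.
Sweeping the whole domain (45 inputs) finds no disagreement.
verdict: equivalent


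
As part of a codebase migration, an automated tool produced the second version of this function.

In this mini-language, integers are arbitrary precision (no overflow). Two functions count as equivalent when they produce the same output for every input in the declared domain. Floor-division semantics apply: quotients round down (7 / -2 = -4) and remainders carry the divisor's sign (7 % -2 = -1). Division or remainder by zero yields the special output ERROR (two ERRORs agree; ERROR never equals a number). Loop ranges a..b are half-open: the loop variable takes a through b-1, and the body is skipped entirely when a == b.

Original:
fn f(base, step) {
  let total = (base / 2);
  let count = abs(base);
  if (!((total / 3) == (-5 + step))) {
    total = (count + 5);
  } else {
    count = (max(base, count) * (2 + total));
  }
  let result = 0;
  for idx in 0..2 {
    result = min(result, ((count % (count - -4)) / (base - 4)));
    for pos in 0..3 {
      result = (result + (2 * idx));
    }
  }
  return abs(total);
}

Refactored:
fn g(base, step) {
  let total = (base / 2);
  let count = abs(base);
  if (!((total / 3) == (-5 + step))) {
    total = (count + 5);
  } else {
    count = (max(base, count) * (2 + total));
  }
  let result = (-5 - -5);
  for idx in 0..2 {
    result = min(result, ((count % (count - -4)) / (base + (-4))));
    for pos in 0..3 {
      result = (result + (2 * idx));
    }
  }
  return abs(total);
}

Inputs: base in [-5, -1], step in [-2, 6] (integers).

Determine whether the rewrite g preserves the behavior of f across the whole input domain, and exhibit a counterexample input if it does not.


The two versions differ — the changes include arithmetic usage differs; constant usage differs.
As a probe, take base=-3, step=1: f runs total := -2 | count := 3 | (!((total / 3) == (-5 + step))): true | total := 8 | result := 0 | iter idx=0: | result := -1 | iter pos=0: | result := -1 | iter pos=1: | result := -1 | iter pos=2: | result := -1 | iter idx=1: | result := -1 | iter pos=0: | result := 1 | iter pos=1: | result := 3 | iter pos=2: | result := 5 | result 8; g runs total := -2 | count := 3 | (!((total / 3) == (-5 + step))): true | total := 8 | result := 0 | iter idx=0: | result := -1 | iter pos=0: | result := -1 | iter pos=1: | result := -1 | iter pos=2: | result := -1 | iter idx=1: | result := -1 | iter pos=0: | result := 1 | iter pos=1: | result := 3 | iter pos=2: | result := 5 | result 8; both end at 8.
Every one of the 45 inputs gives matching results.
verdict: equivalent


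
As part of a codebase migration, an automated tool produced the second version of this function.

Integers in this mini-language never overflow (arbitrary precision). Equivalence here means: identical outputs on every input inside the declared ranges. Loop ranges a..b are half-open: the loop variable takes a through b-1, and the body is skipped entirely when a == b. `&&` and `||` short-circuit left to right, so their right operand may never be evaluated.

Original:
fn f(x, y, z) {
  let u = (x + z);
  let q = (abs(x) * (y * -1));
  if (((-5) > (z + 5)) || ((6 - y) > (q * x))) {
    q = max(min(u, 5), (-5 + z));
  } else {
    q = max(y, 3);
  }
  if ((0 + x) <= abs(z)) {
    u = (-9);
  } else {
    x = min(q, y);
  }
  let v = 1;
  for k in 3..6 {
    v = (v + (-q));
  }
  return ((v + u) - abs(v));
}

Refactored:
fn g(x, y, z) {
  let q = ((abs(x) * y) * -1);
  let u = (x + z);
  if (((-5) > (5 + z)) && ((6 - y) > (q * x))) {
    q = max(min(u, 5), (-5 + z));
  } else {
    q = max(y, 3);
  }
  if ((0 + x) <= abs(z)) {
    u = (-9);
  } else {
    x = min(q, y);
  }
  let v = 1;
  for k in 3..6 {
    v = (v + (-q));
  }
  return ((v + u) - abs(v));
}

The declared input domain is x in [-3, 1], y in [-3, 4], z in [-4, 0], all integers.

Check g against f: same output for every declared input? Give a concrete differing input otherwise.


Not equivalent: x=-3, y=-3, z=-4 separates them (-9 vs -25).
f: u := -7 | q := 9 | (((-5) > (z + 5)) || ((6 - y) > (q * x))): true | q := -7 | ((0 + x) <= abs(z)): true | u := -9 | v := 1 | iter k=3: | v := 8 | iter k=4: | v := 15 | iter k=5: | v := 22 | result -9
g: q := 9 | u := -7 | (((-5) > (5 + z)) && ((6 - y) > (q * x))): false | q := 3 | ((0 + x) <= abs(z)): true | u := -9 | v := 1 | iter k=3: | v := -2 | iter k=4: | v := -5 | iter k=5: | v := -8 | result -25
verdict: not equivalent; witness: x=-3, y=-3, z=-4


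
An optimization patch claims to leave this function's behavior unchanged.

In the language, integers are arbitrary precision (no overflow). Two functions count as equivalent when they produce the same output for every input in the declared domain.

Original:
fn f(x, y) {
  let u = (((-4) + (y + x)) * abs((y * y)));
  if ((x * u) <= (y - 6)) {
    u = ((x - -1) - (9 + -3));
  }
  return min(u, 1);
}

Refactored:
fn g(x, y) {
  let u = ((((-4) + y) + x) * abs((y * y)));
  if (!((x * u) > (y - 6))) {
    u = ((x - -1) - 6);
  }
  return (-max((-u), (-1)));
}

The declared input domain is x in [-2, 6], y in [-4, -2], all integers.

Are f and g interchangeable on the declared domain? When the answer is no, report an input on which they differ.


This is a faithful refactor — constant usage differs; min/max/abs usage differs; boolean connective usage differs; arithmetic usage differs; comparison usage differs, but the computed results match everywhere.
Spot check at x=5, y=-2 — f: u becomes -4; next ((x * u) <= (y - 6)) evaluates to true; next u becomes 0; next final value 0. g: u becomes -4; next (!((x * u) > (y - 6))) evaluates to true; next u becomes 0; next final value 0. Both give 0.
Sweeping the whole domain (27 inputs) finds no disagreement.
verdict: equivalent


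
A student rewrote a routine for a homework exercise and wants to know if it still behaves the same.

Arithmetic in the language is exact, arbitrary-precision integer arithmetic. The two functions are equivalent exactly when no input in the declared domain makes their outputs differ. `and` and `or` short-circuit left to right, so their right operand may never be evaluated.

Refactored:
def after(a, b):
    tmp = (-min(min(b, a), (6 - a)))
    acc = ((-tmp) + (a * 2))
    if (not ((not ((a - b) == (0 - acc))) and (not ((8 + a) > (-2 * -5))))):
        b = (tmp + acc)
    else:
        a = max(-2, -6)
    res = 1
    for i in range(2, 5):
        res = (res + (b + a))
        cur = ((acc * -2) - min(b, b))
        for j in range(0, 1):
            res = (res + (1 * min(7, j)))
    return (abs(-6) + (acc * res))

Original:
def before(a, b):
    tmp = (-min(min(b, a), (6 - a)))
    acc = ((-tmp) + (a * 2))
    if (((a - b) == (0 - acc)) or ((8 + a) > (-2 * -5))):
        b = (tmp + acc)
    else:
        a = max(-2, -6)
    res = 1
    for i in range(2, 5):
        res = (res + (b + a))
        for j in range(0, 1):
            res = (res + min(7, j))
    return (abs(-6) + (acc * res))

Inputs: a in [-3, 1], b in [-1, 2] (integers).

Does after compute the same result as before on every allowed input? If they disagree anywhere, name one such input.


The two are interchangeable: constant usage differs; and statement counts differ; and local variable names differ; and boolean connective usage differs; and min/max/abs usage differs; and arithmetic usage differs, and every declared input agrees.
One worked example (a=1, b=1) — before: tmp becomes -1; next acc becomes 3; next (((a - b) == (0 - acc)) or ((8 + a) > (-2 * -5))) evaluates to false; next a becomes -2; next res becomes 1; next at i=2:; next res becomes 0; next at j=0:; next res becomes 0; next at i=3:; next res becomes -1; next at j=0:; next res becomes -1; next at i=4:; next res becomes -2; next at j=0:; next res becomes -2; next final value 0; after: tmp becomes -1; next acc becomes 3; next (not ((not ((a - b) == (0 - acc))) and (not ((8 + a) > (-2 * -5))))) evaluates to false; next a becomes -2; next res becomes 1; next at i=2:; next res becomes 0; next cur becomes -7; next at j=0:; next res becomes 0; next at i=3:; next res becomes -1; next cur becomes -7; next at j=0:; next res becomes -1; next at i=4:; next res becomes -2; next cur becomes -7; next at j=0:; next res becomes -2; next final value 0; agreement on 0.
Checked all 20 inputs in the declared domain: the outputs agree on every one.
verdict: equivalent


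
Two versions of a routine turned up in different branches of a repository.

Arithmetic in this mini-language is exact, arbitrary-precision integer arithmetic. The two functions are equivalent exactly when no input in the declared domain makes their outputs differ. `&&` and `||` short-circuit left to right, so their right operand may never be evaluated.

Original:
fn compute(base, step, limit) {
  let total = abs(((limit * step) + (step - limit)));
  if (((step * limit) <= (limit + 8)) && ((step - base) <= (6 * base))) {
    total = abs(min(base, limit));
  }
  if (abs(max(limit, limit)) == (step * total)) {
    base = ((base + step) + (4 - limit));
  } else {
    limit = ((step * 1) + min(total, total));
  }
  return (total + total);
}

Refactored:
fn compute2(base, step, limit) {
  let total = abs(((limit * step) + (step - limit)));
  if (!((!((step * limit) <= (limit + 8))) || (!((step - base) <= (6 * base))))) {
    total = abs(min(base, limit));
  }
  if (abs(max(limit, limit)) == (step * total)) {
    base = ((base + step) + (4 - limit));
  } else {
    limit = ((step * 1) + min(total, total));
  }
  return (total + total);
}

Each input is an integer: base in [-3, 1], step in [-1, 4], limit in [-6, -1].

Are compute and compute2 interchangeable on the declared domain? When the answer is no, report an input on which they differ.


Behavior is preserved: although boolean connective usage differs, the outputs never diverge.
As a probe, take base=-1, step=4, limit=-1: compute runs total becomes 1; next (((step * limit) <= (limit + 8)) && ((step - base) <= (6 * base))) evaluates to false; next (abs(max(limit, limit)) == (step * total)) evaluates to false; next limit becomes 5; next final value 2; compute2 runs total becomes 1; next (!((!((step * limit) <= (limit + 8))) || (!((step - base) <= (6 * base))))) evaluates to false; next (abs(max(limit, limit)) == (step * total)) evaluates to false; next limit becomes 5; next final value 2; both end at 2.
Across all 180 domain points the two functions coincide.
verdict: equivalent


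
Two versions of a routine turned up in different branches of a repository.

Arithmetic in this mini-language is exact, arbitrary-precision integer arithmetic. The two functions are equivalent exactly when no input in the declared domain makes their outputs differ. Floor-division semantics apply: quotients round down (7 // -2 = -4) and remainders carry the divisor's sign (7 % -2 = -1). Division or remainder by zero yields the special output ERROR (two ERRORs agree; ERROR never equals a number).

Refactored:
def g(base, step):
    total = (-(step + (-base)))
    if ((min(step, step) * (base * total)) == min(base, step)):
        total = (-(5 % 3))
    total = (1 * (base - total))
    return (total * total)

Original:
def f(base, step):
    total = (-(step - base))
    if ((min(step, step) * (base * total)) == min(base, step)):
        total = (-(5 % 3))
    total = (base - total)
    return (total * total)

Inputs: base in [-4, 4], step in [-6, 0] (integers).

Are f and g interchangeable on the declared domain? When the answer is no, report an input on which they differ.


Reading the diff, among the changes: arithmetic usage differs, and constant usage differs.
One worked example (base=1, step=0) — f: total=1, then ((min(step, step) * (base * total)) == min(base, step)) is true, then total=-2, then total=3, then returns 9; g: total=1, then ((min(step, step) * (base * total)) == min(base, step)) is true, then total=-2, then total=3, then returns 9; agreement on 9.
Checked all 63 inputs in the declared domain: the outputs agree on every one.
verdict: equivalent


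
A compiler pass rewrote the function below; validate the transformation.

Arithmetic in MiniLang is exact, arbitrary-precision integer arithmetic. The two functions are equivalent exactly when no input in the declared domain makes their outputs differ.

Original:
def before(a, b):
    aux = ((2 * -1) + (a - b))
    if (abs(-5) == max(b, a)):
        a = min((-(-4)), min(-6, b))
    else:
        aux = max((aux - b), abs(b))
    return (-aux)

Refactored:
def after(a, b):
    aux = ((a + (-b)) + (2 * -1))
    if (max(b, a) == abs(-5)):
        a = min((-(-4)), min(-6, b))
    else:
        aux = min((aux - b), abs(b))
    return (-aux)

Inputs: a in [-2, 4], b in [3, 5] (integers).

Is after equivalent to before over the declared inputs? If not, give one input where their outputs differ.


Evaluate both at a=-2, b=3.
before: aux=-7, then (abs(-5) == max(b, a)) is false, then aux=3, then returns -3
after: aux=-7, then (max(b, a) == abs(-5)) is false, then aux=-10, then returns 10
-3 and 10 differ, so these are not the same function on this domain.
verdict: not equivalent; witness: a=-2, b=3


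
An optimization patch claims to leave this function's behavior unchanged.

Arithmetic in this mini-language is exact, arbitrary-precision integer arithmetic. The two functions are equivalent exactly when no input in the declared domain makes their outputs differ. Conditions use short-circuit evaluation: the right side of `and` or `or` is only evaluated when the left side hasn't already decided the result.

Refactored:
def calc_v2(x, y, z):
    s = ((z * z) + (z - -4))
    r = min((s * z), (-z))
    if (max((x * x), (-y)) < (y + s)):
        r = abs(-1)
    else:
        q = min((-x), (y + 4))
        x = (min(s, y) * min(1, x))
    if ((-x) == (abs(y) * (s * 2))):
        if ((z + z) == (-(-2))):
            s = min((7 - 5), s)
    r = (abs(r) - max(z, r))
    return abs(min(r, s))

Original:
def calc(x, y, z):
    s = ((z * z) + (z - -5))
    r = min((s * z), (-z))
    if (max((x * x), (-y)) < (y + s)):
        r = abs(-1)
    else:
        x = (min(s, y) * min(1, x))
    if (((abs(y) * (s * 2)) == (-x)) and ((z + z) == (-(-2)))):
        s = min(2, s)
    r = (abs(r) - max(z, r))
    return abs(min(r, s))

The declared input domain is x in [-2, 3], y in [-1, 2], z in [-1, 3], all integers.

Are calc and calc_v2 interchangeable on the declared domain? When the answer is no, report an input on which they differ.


Take x=-2, y=-1, z=-1.
calc: s := 5 | r := -5 | (max((x * x), (-y)) < (y + s)): false | x := 2 | (((abs(y) * (s * 2)) == (-x)) and ((z + z) == (-(-2)))): false | r := 6 | result 5
calc_v2: s := 4 | r := -4 | (max((x * x), (-y)) < (y + s)): false | q := 2 | x := 2 | ((-x) == (abs(y) * (s * 2))): false | r := 5 | result 4
5 vs 4 — the two versions disagree here.
verdict: not equivalent; witness: x=-2, y=-1, z=-1


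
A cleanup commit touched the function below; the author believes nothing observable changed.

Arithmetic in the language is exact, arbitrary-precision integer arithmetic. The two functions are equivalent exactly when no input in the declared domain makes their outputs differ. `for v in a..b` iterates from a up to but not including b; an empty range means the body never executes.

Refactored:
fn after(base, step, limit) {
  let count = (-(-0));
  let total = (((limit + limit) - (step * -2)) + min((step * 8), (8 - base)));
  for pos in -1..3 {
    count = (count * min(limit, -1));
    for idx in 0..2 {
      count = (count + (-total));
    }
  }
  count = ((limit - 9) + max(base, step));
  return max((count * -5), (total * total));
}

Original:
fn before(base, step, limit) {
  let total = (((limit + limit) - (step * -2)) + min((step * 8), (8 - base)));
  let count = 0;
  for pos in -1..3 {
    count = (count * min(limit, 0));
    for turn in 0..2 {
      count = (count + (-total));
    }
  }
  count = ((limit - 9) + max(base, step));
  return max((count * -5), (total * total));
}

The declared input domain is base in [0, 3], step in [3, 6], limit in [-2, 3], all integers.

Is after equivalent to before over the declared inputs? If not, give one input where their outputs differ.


The edit looks behavioral (`0` became `-1`), but over these ranges it never changes the outcome.
Spot check at base=3, step=4, limit=1 — before: total=15, then count=0, then (pos=-1), then count=0, then (turn=0), then count=-15, then (turn=1), then count=-30, then (pos=0), then count=0, then (turn=0), then count=-15, then (turn=1), then count=-30, then (pos=1), then count=0, then (turn=0), then count=-15, then (turn=1), then count=-30, then (pos=2), then count=0, then (turn=0), then count=-15, then (turn=1), then count=-30, then count=-4, then returns 225. after: count=0, then total=15, then (pos=-1), then count=0, then (idx=0), then count=-15, then (idx=1), then count=-30, then (pos=0), then count=30, then (idx=0), then count=15, then (idx=1), then count=0, then (pos=1), then count=0, then (idx=0), then count=-15, then (idx=1), then count=-30, then (pos=2), then count=30, then (idx=0), then count=15, then (idx=1), then count=0, then count=-4, then returns 225. Both give 225.
Every one of the 96 inputs gives matching results.
verdict: equivalent


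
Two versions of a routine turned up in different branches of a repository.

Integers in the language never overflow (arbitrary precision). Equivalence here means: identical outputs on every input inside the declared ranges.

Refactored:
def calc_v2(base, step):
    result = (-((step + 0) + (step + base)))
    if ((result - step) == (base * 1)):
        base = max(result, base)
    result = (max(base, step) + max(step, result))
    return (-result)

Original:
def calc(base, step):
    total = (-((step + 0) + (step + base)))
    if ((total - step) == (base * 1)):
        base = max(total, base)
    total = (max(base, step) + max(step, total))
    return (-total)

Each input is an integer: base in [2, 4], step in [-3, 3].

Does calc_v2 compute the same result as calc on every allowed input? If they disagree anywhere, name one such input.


Behavior is preserved: although local variable names differ, the outputs never diverge.
Tracing base=3, step=1: calc: total = -5; ((total - step) == (base * 1)) -> false; total = 4; return -4 | calc_v2: result = -5; ((result - step) == (base * 1)) -> false; result = 4; return -4 — matching result -4.
Sweeping the whole domain (21 inputs) finds no disagreement.
verdict: equivalent


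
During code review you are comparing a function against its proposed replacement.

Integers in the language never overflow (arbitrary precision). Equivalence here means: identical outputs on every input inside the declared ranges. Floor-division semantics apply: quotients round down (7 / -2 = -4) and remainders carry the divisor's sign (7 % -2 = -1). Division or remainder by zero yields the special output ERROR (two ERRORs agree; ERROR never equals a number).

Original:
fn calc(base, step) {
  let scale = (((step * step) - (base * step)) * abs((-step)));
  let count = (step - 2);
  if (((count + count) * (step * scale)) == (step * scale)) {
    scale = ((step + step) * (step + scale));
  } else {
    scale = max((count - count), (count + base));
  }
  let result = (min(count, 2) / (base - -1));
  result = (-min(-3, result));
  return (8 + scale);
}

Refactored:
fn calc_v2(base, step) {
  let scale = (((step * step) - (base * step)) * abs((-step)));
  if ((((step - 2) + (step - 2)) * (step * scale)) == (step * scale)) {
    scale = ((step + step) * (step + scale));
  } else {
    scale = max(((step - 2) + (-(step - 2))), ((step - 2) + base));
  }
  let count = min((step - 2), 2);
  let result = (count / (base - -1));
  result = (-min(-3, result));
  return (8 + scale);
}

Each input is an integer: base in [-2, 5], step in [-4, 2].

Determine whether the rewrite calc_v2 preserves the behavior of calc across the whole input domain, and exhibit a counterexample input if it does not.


This is a faithful refactor — arithmetic usage differs, plus constant usage differs, but the computed results match everywhere.
One worked example (base=5, step=-2) — calc: scale = 28; count = -4; (((count + count) * (step * scale)) == (step * scale)) -> false; scale = 1; result = -1; result = 3; return 9; calc_v2: scale = 28; ((((step - 2) + (step - 2)) * (step * scale)) == (step * scale)) -> false; scale = 1; count = -4; result = -1; result = 3; return 9; agreement on 9.
Every one of the 56 inputs gives matching results.
verdict: equivalent


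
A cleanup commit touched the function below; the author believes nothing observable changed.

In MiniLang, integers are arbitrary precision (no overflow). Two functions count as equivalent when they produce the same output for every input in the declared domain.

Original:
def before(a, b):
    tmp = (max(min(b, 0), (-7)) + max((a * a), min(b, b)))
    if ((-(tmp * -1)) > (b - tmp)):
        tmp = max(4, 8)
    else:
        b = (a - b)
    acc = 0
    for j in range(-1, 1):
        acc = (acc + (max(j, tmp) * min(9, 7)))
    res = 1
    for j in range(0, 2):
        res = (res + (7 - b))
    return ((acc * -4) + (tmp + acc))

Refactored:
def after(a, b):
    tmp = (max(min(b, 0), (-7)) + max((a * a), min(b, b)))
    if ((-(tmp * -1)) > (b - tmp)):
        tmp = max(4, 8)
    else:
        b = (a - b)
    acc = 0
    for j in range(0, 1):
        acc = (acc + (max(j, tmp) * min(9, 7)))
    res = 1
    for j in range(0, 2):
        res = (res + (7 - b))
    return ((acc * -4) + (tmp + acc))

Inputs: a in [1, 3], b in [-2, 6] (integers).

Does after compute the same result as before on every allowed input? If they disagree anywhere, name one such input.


Try a=1, b=-2.
before: tmp := -1 | ((-(tmp * -1)) > (b - tmp)): false | b := 3 | acc := 0 | iter j=-1: | acc := -7 | iter j=0: | acc := -7 | res := 1 | iter j=0: | res := 5 | iter j=1: | res := 9 | result 20
after: tmp := -1 | ((-(tmp * -1)) > (b - tmp)): false | b := 3 | acc := 0 | iter j=0: | acc := 0 | res := 1 | iter j=0: | res := 5 | iter j=1: | res := 9 | result -1
20 against -1: the behavior changed.
verdict: not equivalent; witness: a=1, b=-2


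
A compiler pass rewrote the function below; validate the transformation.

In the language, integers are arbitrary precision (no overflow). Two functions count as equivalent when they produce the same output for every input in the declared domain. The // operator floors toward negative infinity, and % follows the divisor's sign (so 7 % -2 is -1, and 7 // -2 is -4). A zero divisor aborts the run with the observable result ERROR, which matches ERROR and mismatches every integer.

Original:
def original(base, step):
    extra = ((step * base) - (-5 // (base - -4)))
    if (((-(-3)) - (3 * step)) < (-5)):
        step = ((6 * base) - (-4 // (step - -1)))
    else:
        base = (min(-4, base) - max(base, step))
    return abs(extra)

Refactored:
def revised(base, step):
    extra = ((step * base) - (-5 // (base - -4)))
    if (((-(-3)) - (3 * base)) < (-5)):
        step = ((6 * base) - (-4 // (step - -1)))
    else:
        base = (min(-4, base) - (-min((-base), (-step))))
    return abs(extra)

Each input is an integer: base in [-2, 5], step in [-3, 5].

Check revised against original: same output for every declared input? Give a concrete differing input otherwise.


Try base=3, step=-1.
original: extra := -2 | (((-(-3)) - (3 * step)) < (-5)): false | base := -7 | result 2
revised: extra := -2 | (((-(-3)) - (3 * base)) < (-5)): true | divide-by-zero, output ERROR
2 vs ERROR — the two versions disagree here.
verdict: not equivalent; witness: base=3, step=-1


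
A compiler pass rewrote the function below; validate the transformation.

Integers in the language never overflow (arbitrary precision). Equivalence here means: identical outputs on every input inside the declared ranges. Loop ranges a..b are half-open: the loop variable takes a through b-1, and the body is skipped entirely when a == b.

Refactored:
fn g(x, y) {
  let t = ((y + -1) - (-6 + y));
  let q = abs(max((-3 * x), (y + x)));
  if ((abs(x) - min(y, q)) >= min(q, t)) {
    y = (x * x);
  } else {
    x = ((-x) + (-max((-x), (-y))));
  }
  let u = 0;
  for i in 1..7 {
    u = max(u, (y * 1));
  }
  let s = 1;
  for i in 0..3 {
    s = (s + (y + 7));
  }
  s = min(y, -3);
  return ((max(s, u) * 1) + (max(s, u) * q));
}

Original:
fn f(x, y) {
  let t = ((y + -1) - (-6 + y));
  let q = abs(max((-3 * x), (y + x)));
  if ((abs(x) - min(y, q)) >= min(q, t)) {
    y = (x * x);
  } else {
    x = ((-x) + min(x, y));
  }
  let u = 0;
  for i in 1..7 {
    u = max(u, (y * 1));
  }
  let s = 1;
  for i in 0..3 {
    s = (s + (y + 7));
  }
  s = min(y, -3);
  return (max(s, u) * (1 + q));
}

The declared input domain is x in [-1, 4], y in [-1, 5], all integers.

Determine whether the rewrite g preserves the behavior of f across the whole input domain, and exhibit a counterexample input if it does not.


The two are interchangeable: min/max/abs usage differs, arithmetic usage differs, and every declared input agrees.
As a probe, take x=4, y=3: f runs t becomes 5; next q becomes 7; next ((abs(x) - min(y, q)) >= min(q, t)) evaluates to false; next x becomes -1; next u becomes 0; next at i=1:; next u becomes 3; next at i=2:; next u becomes 3; next at i=3:; next u becomes 3; next at i=4:; next u becomes 3; next at i=5:; next u becomes 3; next at i=6:; next u becomes 3; next s becomes 1; next at i=0:; next s becomes 11; next at i=1:; next s becomes 21; next at i=2:; next s becomes 31; next s becomes -3; next final value 24; g runs t becomes 5; next q becomes 7; next ((abs(x) - min(y, q)) >= min(q, t)) evaluates to false; next x becomes -1; next u becomes 0; next at i=1:; next u becomes 3; next at i=2:; next u becomes 3; next at i=3:; next u becomes 3; next at i=4:; next u becomes 3; next at i=5:; next u becomes 3; next at i=6:; next u becomes 3; next s becomes 1; next at i=0:; next s becomes 11; next at i=1:; next s becomes 21; next at i=2:; next s becomes 31; next s becomes -3; next final value 24; both end at 24.
Across all 42 domain points the two functions coincide.
verdict: equivalent


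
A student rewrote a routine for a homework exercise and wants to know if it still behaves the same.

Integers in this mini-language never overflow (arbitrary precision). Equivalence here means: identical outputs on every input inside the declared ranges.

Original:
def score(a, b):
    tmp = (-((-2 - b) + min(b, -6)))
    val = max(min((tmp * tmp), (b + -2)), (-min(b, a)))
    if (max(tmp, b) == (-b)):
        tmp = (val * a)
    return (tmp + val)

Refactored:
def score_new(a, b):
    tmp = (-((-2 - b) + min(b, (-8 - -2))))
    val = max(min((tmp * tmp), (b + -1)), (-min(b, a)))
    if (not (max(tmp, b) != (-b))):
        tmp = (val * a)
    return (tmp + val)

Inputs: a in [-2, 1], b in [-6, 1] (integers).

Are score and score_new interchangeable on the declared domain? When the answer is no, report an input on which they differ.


Run the pair on a=1, b=1.
score: tmp = 9; val = -1; (max(tmp, b) == (-b)) -> false; return 8
score_new: tmp = 9; val = 0; (not (max(tmp, b) != (-b))) -> false; return 9
8 vs 9 — the two versions disagree here.
verdict: not equivalent; witness: a=1, b=1


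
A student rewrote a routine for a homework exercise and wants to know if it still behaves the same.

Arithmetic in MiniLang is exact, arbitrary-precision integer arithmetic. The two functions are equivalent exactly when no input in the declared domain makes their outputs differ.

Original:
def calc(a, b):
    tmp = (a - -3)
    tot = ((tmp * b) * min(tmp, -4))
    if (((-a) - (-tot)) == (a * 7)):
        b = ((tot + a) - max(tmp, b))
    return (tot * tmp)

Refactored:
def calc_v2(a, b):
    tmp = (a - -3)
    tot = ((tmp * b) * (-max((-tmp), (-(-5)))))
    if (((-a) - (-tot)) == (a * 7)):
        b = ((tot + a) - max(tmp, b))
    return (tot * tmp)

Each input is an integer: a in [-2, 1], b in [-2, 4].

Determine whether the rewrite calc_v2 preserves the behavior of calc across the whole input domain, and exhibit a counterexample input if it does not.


There is a counterexample at a=-2, b=-2: 8 on one side, 10 on the other.
calc: tmp becomes 1; next tot becomes 8; next (((-a) - (-tot)) == (a * 7)) evaluates to false; next final value 8
calc_v2: tmp becomes 1; next tot becomes 10; next (((-a) - (-tot)) == (a * 7)) evaluates to false; next final value 10
verdict: not equivalent; witness: a=-2, b=-2


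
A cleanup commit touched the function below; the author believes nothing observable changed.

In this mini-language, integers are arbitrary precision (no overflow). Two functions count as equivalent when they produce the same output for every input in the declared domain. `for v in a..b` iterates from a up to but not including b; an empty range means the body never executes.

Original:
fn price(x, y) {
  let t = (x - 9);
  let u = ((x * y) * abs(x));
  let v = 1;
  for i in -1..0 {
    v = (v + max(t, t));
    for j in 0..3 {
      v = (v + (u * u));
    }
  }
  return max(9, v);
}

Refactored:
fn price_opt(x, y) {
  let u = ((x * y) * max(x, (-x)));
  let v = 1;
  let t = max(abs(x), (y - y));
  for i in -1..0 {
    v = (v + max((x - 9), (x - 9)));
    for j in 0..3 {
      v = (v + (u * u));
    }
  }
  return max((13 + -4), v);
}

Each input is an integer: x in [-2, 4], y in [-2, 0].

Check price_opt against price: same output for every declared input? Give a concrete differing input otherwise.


Comparing the listings, the differences include: min/max/abs usage differs, plus arithmetic usage differs, plus constant usage differs.
Spot check at x=-1, y=-2 — price: t = -10; u = 2; v = 1; [i=-1]; v = -9; [j=0]; v = -5; [j=1]; v = -1; [j=2]; v = 3; return 9. price_opt: u = 2; v = 1; t = 1; [i=-1]; v = -9; [j=0]; v = -5; [j=1]; v = -1; [j=2]; v = 3; return 9. Both give 9.
An exhaustive pass over the 21 declared inputs shows identical outputs.
verdict: equivalent


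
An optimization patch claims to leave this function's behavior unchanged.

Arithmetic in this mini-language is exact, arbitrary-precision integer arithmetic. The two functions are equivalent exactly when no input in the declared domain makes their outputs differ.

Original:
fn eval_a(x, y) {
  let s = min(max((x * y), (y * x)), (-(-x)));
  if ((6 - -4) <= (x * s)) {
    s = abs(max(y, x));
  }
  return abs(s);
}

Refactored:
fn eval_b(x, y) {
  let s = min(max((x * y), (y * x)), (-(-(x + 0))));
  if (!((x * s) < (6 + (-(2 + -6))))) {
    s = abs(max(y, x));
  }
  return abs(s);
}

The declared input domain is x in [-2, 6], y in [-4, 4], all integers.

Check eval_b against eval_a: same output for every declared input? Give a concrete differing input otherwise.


The two are interchangeable: boolean connective usage differs, plus arithmetic usage differs, plus comparison usage differs, plus constant usage differs, and every declared input agrees.
Spot check at x=-2, y=-3 — eval_a: s=-2, then ((6 - -4) <= (x * s)) is false, then returns 2. eval_b: s=-2, then (!((x * s) < (6 + (-(2 + -6))))) is false, then returns 2. Both give 2.
Every one of the 81 inputs gives matching results.
verdict: equivalent
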